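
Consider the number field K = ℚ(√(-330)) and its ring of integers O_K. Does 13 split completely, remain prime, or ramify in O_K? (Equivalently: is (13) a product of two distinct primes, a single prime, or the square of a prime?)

inert

Since -330 ≢ 1 mod 4, the ring of integers is ℤ[√-330] with discriminant 4·(-330) = -1320.
Since gcd(13, -1320) = 1 the prime 13 does not ramify.
Euler's criterion: (-330)^6 mod 13 = 12. Thus (-330|13) = -1.
(-330/13) = -1, so 13 is inert.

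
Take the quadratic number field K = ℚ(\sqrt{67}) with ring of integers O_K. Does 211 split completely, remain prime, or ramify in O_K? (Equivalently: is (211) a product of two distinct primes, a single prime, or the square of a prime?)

inert

67 mod 4 = 3, hence disc K = 4·67 = 268 and O_K = ℤ[√67].
Since gcd(211, 268) = 1 the prime 211 does not ramify.
Euler's criterion: 67^105 mod 211 = 210. Thus (67|211) = -1.
d is a non-residue mod p, hence 211 remains inert in O_K.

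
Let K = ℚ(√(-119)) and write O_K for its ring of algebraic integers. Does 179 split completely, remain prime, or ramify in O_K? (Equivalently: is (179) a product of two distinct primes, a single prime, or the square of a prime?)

split

Since -119 ≡ 1 mod 4, the ring of integers is ℤ[(1+√-119)/2] with discriminant -119.
Since gcd(179, -119) = 1 the prime 179 does not ramify.
(-119/179) = 60^89 mod 179 = 1, giving Legendre symbol 1.
Legendre symbol 1 ⇒ 179 is split.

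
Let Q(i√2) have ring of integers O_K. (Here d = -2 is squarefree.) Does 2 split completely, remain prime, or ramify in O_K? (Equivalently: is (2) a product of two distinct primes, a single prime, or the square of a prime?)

ramified — (2) = 𝔭²

-2 mod 4 = 2, hence disc K = 4·(-2) = -8 and O_K = ℤ[√-2].
2 divides disc(K) = -8, so 2 ramifies.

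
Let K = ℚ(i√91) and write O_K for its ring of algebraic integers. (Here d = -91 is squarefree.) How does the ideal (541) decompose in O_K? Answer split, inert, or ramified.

inert

Since -91 ≡ 1 mod 4, the ring of integers is ℤ[(1+√-91)/2] with discriminant -91.
541 ∤ -91, so 541 is unramified.
(-91/541) = 450^270 mod 541 = 540, giving Legendre symbol -1.
(-91/541) = -1, so 541 is inert.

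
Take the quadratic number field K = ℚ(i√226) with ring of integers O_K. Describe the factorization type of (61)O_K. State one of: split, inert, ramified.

61 remains inert

d = -226 ≡ 2 (mod 4), so O_K = ℤ[√-226] and disc(K) = 4d = -904.
Since gcd(61, -904) = 1 the prime 61 does not ramify.
(-226/61) = 18^30 mod 61 = 60, giving Legendre symbol -1.
Legendre symbol -1 ⇒ 61 is inert.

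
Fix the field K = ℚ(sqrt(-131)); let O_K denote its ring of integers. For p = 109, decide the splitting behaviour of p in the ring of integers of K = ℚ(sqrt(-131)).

-131 mod 4 = 1, hence disc K = -131 and O_K = ℤ[(1+√-131)/2].
disc(K) = -131 is not divisible by 109; 109 is unramified.
Euler's criterion: (-131)^54 mod 109 = 1. Thus (-131|109) = 1.
Legendre symbol 1 ⇒ 109 is split.

p splits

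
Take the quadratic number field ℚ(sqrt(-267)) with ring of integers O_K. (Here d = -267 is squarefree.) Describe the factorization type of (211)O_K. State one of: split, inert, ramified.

d = -267 ≡ 1 (mod 4), so O_K = ℤ[(1+√-267)/2] and disc(K) = d = -267.
211 ∤ -267, so 211 is unramified.
(-267/211) = 155^105 mod 211 = 210, giving Legendre symbol -1.
(-267/211) = -1, so 211 is inert.

remains prime (inert)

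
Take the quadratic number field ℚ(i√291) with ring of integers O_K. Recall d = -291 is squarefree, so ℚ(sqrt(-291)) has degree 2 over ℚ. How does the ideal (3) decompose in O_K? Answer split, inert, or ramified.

-291 mod 4 = 1, hence disc K = -291 and O_K = ℤ[(1+√-291)/2].
3 divides disc(K) = -291, so 3 ramifies.

ramified — (3) = 𝔭²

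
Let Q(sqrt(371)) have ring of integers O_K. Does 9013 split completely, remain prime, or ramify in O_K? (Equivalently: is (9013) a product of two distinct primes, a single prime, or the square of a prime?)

d = 371 ≡ 3 (mod 4), so O_K = ℤ[√371] and disc(K) = 4d = 1484.
9013 ∤ 1484, so 9013 is unramified.
Euler's criterion: 371^4506 mod 9013 = 9012. Thus (371|9013) = -1.
Legendre symbol -1 ⇒ 9013 is inert.

inert — (9013) stays prime in O_K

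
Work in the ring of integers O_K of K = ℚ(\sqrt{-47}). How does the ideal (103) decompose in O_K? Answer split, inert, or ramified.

d = -47 ≡ 1 (mod 4), so O_K = ℤ[(1+√-47)/2] and disc(K) = d = -47.
Since gcd(103, -47) = 1 the prime 103 does not ramify.
(-47/103) = 56^51 mod 103 = 1, giving Legendre symbol 1.
(-47/103) = 1, so 103 splits.

p splits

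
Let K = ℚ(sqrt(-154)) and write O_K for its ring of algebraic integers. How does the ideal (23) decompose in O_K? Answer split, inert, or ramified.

Since -154 ≢ 1 mod 4, the ring of integers is ℤ[√-154] with discriminant 4·(-154) = -616.
Since gcd(23, -616) = 1 the prime 23 does not ramify.
(-154/23) = 7^11 mod 23 = 22, giving Legendre symbol -1.
(-154/23) = -1, so 23 is inert.

p is inert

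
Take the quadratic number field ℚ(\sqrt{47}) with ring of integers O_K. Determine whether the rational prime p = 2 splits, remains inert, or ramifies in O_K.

Since 47 ≢ 1 mod 4, the ring of integers is ℤ[√47] with discriminant 4·47 = 188.
disc(K) = 188 = 2·94, so p = 2 is ramified.

p ramifies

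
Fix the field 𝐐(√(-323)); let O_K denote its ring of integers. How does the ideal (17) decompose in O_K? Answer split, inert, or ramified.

ramified

d = -323 ≡ 1 (mod 4), so O_K = ℤ[(1+√-323)/2] and disc(K) = d = -323.
Ramification test: 17 | -323. The prime 17 ramifies in K.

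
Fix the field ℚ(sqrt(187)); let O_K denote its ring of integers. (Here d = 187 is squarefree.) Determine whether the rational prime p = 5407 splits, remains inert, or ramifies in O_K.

split — (5407) = 𝔭₁𝔭₂ with 𝔭₁ ≠ 𝔭₂

Since 187 ≢ 1 mod 4, the ring of integers is ℤ[√187] with discriminant 4·187 = 748.
5407 ∤ 748, so 5407 is unramified.
Legendre symbol by Euler's criterion: (187/5407) ≡ 187^2703 ≡ 1 (mod 5407), i.e. (187/5407) = 1.
d is a quadratic residue mod p, hence 5407 splits in O_K.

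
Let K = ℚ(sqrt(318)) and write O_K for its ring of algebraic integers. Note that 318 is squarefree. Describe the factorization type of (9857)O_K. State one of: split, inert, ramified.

remains prime (inert)

Since 318 ≢ 1 mod 4, the ring of integers is ℤ[√318] with discriminant 4·318 = 1272.
disc(K) = 1272 is not divisible by 9857; 9857 is unramified.
Euler's criterion: 318^4928 mod 9857 = 9856. Thus (318|9857) = -1.
(318/9857) = -1, so 9857 is inert.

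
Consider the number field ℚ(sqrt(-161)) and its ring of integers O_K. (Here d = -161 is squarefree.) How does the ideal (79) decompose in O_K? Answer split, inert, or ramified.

Since -161 ≢ 1 mod 4, the ring of integers is ℤ[√-161] with discriminant 4·(-161) = -644.
79 ∤ -644, so 79 is unramified.
Legendre symbol by Euler's criterion: (-161/79) ≡ (-161)^39 ≡ 1 (mod 79), i.e. (-161/79) = 1.
Legendre symbol 1 ⇒ 79 is split.

split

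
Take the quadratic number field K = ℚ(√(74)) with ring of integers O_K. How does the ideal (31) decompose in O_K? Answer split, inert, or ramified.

remains prime (inert)

Since 74 ≢ 1 mod 4, the ring of integers is ℤ[√74] with discriminant 4·74 = 296.
Since gcd(31, 296) = 1 the prime 31 does not ramify.
Legendre symbol by Euler's criterion: (74/31) ≡ 74^15 ≡ 30 (mod 31), i.e. (74/31) = -1.
d is a non-residue mod p, hence 31 remains inert in O_K.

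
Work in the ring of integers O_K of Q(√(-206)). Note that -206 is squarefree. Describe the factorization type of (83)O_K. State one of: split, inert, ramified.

p is inert

-206 mod 4 = 2, hence disc K = 4·(-206) = -824 and O_K = ℤ[√-206].
83 ∤ -824, so 83 is unramified.
Compute (-206/83) via Euler: 43^((83-1)/2) mod 83 = 82, so (-206/83) = -1.
d is a non-residue mod p, hence 83 remains inert in O_K.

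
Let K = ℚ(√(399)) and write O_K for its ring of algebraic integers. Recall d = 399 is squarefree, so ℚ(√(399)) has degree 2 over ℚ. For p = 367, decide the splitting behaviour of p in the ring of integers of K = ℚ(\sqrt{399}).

split

Since 399 ≢ 1 mod 4, the ring of integers is ℤ[√399] with discriminant 4·399 = 1596.
367 ∤ 1596, so 367 is unramified.
Compute (399/367) via Euler: 32^((367-1)/2) mod 367 = 1, so (399/367) = 1.
d is a quadratic residue mod p, hence 367 splits in O_K.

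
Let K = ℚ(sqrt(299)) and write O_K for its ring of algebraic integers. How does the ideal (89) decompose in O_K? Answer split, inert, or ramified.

split

Since 299 ≢ 1 mod 4, the ring of integers is ℤ[√299] with discriminant 4·299 = 1196.
89 ∤ 1196, so 89 is unramified.
(299/89) = 32^44 mod 89 = 1, giving Legendre symbol 1.
d is a quadratic residue mod p, hence 89 splits in O_K.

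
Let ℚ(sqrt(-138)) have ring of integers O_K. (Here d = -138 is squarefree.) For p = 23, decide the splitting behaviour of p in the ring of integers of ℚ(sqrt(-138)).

ramified

-138 mod 4 = 2, hence disc K = 4·(-138) = -552 and O_K = ℤ[√-138].
23 divides disc(K) = -552, so 23 ramifies.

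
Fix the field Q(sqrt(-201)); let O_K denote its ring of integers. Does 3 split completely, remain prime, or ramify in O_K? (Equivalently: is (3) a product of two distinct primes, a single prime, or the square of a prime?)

Since -201 ≢ 1 mod 4, the ring of integers is ℤ[√-201] with discriminant 4·(-201) = -804.
disc(K) = -804 = 3·(-268), so p = 3 is ramified.

ramifies in O_K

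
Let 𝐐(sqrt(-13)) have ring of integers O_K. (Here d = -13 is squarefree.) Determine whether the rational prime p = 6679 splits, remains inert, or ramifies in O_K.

-13 mod 4 = 3, hence disc K = 4·(-13) = -52 and O_K = ℤ[√-13].
Since gcd(6679, -52) = 1 the prime 6679 does not ramify.
(-13/6679) = 6666^3339 mod 6679 = 6678, giving Legendre symbol -1.
Legendre symbol -1 ⇒ 6679 is inert.

p is inert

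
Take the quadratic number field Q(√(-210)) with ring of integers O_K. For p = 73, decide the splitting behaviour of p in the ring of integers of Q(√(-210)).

-210 mod 4 = 2, hence disc K = 4·(-210) = -840 and O_K = ℤ[√-210].
Since gcd(73, -840) = 1 the prime 73 does not ramify.
Compute (-210/73) via Euler: 9^((73-1)/2) mod 73 = 1, so (-210/73) = 1.
Legendre symbol 1 ⇒ 73 is split.

73 splits in O_K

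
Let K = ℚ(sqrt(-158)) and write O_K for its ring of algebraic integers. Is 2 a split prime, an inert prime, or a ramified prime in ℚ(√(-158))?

d = -158 ≡ 2 (mod 4), so O_K = ℤ[√-158] and disc(K) = 4d = -632.
disc(K) = -632 = 2·(-316), so p = 2 is ramified.

p ramifies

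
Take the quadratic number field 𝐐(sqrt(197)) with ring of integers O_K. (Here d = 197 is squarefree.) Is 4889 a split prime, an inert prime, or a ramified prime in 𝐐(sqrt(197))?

split — (4889) = 𝔭₁𝔭₂ with 𝔭₁ ≠ 𝔭₂

Since 197 ≡ 1 mod 4, the ring of integers is ℤ[(1+√197)/2] with discriminant 197.
4889 ∤ 197, so 4889 is unramified.
Euler's criterion: 197^2444 mod 4889 = 1. Thus (197|4889) = 1.
(197/4889) = 1, so 4889 splits.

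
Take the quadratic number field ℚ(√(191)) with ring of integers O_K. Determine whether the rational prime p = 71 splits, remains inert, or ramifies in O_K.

d = 191 ≡ 3 (mod 4), so O_K = ℤ[√191] and disc(K) = 4d = 764.
Since gcd(71, 764) = 1 the prime 71 does not ramify.
Compute (191/71) via Euler: 49^((71-1)/2) mod 71 = 1, so (191/71) = 1.
Legendre symbol 1 ⇒ 71 is split.

splits completely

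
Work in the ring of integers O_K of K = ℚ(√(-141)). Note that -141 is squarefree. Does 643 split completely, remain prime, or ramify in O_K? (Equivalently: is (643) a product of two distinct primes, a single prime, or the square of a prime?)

643 remains inert

d = -141 ≡ 3 (mod 4), so O_K = ℤ[√-141] and disc(K) = 4d = -564.
643 ∤ -564, so 643 is unramified.
Compute (-141/643) via Euler: 502^((643-1)/2) mod 643 = 642, so (-141/643) = -1.
d is a non-residue mod p, hence 643 remains inert in O_K.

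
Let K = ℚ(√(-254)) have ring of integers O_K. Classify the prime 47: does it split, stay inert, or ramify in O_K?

Since -254 ≢ 1 mod 4, the ring of integers is ℤ[√-254] with discriminant 4·(-254) = -1016.
47 ∤ -1016, so 47 is unramified.
Euler's criterion: (-254)^23 mod 47 = 1. Thus (-254|47) = 1.
(-254/47) = 1, so 47 splits.

p splits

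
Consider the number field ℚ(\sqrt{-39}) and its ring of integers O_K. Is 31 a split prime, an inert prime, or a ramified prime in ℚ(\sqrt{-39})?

remains prime (inert)

d = -39 ≡ 1 (mod 4), so O_K = ℤ[(1+√-39)/2] and disc(K) = d = -39.
disc(K) = -39 is not divisible by 31; 31 is unramified.
Legendre symbol by Euler's criterion: (-39/31) ≡ (-39)^15 ≡ 30 (mod 31), i.e. (-39/31) = -1.
Legendre symbol -1 ⇒ 31 is inert.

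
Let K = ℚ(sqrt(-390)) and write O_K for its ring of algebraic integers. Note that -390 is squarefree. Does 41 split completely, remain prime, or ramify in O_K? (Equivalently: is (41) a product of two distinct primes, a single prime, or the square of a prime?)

-390 mod 4 = 2, hence disc K = 4·(-390) = -1560 and O_K = ℤ[√-390].
disc(K) = -1560 is not divisible by 41; 41 is unramified.
Compute (-390/41) via Euler: 20^((41-1)/2) mod 41 = 1, so (-390/41) = 1.
Legendre symbol 1 ⇒ 41 is split.

41 splits in O_K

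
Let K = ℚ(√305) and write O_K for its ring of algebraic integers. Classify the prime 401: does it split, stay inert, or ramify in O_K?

Since 305 ≡ 1 mod 4, the ring of integers is ℤ[(1+√305)/2] with discriminant 305.
401 ∤ 305, so 401 is unramified.
(305/401) = 305^200 mod 401 = 400, giving Legendre symbol -1.
Legendre symbol -1 ⇒ 401 is inert.

p is inert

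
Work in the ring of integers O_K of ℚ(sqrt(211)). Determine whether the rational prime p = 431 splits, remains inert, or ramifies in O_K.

remains prime (inert)

d = 211 ≡ 3 (mod 4), so O_K = ℤ[√211] and disc(K) = 4d = 844.
Since gcd(431, 844) = 1 the prime 431 does not ramify.
Legendre symbol by Euler's criterion: (211/431) ≡ 211^215 ≡ 430 (mod 431), i.e. (211/431) = -1.
(211/431) = -1, so 431 is inert.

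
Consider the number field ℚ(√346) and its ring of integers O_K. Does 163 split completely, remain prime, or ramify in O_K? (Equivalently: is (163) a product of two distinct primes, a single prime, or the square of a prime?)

p is inert

346 mod 4 = 2, hence disc K = 4·346 = 1384 and O_K = ℤ[√346].
163 ∤ 1384, so 163 is unramified.
Legendre symbol by Euler's criterion: (346/163) ≡ 346^81 ≡ 162 (mod 163), i.e. (346/163) = -1.
(346/163) = -1, so 163 is inert.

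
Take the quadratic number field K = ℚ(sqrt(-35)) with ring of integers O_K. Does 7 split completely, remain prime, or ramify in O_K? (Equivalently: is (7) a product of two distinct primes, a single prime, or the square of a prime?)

d = -35 ≡ 1 (mod 4), so O_K = ℤ[(1+√-35)/2] and disc(K) = d = -35.
7 divides disc(K) = -35, so 7 ramifies.

7 is ramified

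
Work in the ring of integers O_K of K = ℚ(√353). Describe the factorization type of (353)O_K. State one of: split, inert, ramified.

353 is ramified

d = 353 ≡ 1 (mod 4), so O_K = ℤ[(1+√353)/2] and disc(K) = d = 353.
disc(K) = 353 = 353·1, so p = 353 is ramified.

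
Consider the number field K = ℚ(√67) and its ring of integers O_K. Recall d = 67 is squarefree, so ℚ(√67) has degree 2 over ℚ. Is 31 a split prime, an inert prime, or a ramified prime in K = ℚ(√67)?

67 mod 4 = 3, hence disc K = 4·67 = 268 and O_K = ℤ[√67].
disc(K) = 268 is not divisible by 31; 31 is unramified.
Legendre symbol by Euler's criterion: (67/31) ≡ 67^15 ≡ 1 (mod 31), i.e. (67/31) = 1.
(67/31) = 1, so 31 splits.

31 splits in O_K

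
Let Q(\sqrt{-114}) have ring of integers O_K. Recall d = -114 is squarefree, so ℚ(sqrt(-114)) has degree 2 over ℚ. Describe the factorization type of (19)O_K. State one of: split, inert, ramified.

-114 mod 4 = 2, hence disc K = 4·(-114) = -456 and O_K = ℤ[√-114].
Ramification test: 19 | -456. The prime 19 ramifies in K.

ramified — (19) = 𝔭²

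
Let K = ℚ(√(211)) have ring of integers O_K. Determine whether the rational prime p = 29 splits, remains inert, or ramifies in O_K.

Since 211 ≢ 1 mod 4, the ring of integers is ℤ[√211] with discriminant 4·211 = 844.
29 ∤ 844, so 29 is unramified.
Compute (211/29) via Euler: 8^((29-1)/2) mod 29 = 28, so (211/29) = -1.
Legendre symbol -1 ⇒ 29 is inert.

inert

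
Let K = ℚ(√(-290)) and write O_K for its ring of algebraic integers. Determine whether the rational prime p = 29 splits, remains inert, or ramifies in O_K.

p ramifies

-290 mod 4 = 2, hence disc K = 4·(-290) = -1160 and O_K = ℤ[√-290].
29 divides disc(K) = -1160, so 29 ramifies.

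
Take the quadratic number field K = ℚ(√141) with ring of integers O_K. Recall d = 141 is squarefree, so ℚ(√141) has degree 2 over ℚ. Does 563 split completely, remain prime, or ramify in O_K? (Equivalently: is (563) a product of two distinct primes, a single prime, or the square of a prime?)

141 mod 4 = 1, hence disc K = 141 and O_K = ℤ[(1+√141)/2].
Since gcd(563, 141) = 1 the prime 563 does not ramify.
(141/563) = 141^281 mod 563 = 1, giving Legendre symbol 1.
d is a quadratic residue mod p, hence 563 splits in O_K.

split — (563) = 𝔭₁𝔭₂ with 𝔭₁ ≠ 𝔭₂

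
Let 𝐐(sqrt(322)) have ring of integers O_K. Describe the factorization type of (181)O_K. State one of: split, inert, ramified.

remains prime (inert)

322 mod 4 = 2, hence disc K = 4·322 = 1288 and O_K = ℤ[√322].
181 ∤ 1288, so 181 is unramified.
Euler's criterion: 322^90 mod 181 = 180. Thus (322|181) = -1.
d is a non-residue mod p, hence 181 remains inert in O_K.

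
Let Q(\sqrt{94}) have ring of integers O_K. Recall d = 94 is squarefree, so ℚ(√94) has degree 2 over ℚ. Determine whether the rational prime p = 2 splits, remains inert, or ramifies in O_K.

ramified — (2) = 𝔭²

Since 94 ≢ 1 mod 4, the ring of integers is ℤ[√94] with discriminant 4·94 = 376.
Ramification test: 2 | 376. The prime 2 ramifies in K.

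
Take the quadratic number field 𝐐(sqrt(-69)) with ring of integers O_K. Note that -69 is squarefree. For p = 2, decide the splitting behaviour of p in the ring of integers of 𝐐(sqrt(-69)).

ramified

d = -69 ≡ 3 (mod 4), so O_K = ℤ[√-69] and disc(K) = 4d = -276.
Ramification test: 2 | -276. The prime 2 ramifies in K.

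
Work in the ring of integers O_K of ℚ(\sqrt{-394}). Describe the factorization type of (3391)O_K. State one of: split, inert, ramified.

inert — (3391) stays prime in O_K

-394 mod 4 = 2, hence disc K = 4·(-394) = -1576 and O_K = ℤ[√-394].
3391 ∤ -1576, so 3391 is unramified.
(-394/3391) = 2997^1695 mod 3391 = 3390, giving Legendre symbol -1.
d is a non-residue mod p, hence 3391 remains inert in O_K.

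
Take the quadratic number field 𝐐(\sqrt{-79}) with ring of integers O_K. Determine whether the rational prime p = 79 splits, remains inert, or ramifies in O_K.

d = -79 ≡ 1 (mod 4), so O_K = ℤ[(1+√-79)/2] and disc(K) = d = -79.
79 divides disc(K) = -79, so 79 ramifies.

ramified — (79) = 𝔭²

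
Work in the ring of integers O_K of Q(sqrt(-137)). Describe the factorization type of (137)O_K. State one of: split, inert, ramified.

Since -137 ≢ 1 mod 4, the ring of integers is ℤ[√-137] with discriminant 4·(-137) = -548.
Ramification test: 137 | -548. The prime 137 ramifies in K.

ramifies in O_K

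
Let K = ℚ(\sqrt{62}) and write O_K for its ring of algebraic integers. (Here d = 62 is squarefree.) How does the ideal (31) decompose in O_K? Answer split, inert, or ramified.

Since 62 ≢ 1 mod 4, the ring of integers is ℤ[√62] with discriminant 4·62 = 248.
Ramification test: 31 | 248. The prime 31 ramifies in K.

ramified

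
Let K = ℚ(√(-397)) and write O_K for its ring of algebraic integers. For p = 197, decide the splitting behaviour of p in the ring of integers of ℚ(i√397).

-397 mod 4 = 3, hence disc K = 4·(-397) = -1588 and O_K = ℤ[√-397].
197 ∤ -1588, so 197 is unramified.
Legendre symbol by Euler's criterion: (-397/197) ≡ (-397)^98 ≡ 196 (mod 197), i.e. (-397/197) = -1.
(-397/197) = -1, so 197 is inert.

197 remains inert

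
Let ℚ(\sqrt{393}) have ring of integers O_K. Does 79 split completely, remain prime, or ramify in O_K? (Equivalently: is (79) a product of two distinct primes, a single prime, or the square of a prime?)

p is inert

Since 393 ≡ 1 mod 4, the ring of integers is ℤ[(1+√393)/2] with discriminant 393.
Since gcd(79, 393) = 1 the prime 79 does not ramify.
Compute (393/79) via Euler: 77^((79-1)/2) mod 79 = 78, so (393/79) = -1.
Legendre symbol -1 ⇒ 79 is inert.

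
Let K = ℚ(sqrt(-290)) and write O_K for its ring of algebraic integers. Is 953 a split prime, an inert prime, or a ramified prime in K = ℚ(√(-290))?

Since -290 ≢ 1 mod 4, the ring of integers is ℤ[√-290] with discriminant 4·(-290) = -1160.
disc(K) = -1160 is not divisible by 953; 953 is unramified.
Legendre symbol by Euler's criterion: (-290/953) ≡ (-290)^476 ≡ 952 (mod 953), i.e. (-290/953) = -1.
d is a non-residue mod p, hence 953 remains inert in O_K.

inert — (953) stays prime in O_K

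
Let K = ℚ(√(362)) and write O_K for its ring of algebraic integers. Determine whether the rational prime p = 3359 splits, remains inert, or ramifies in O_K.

Since 362 ≢ 1 mod 4, the ring of integers is ℤ[√362] with discriminant 4·362 = 1448.
disc(K) = 1448 is not divisible by 3359; 3359 is unramified.
Compute (362/3359) via Euler: 362^((3359-1)/2) mod 3359 = 1, so (362/3359) = 1.
(362/3359) = 1, so 3359 splits.

3359 splits in O_K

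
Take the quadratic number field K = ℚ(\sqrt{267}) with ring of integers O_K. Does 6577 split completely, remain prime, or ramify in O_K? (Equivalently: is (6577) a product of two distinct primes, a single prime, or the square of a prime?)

split — (6577) = 𝔭₁𝔭₂ with 𝔭₁ ≠ 𝔭₂

Since 267 ≢ 1 mod 4, the ring of integers is ℤ[√267] with discriminant 4·267 = 1068.
6577 ∤ 1068, so 6577 is unramified.
Euler's criterion: 267^3288 mod 6577 = 1. Thus (267|6577) = 1.
Legendre symbol 1 ⇒ 6577 is split.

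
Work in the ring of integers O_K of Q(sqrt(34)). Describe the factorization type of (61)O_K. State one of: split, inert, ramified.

Since 34 ≢ 1 mod 4, the ring of integers is ℤ[√34] with discriminant 4·34 = 136.
disc(K) = 136 is not divisible by 61; 61 is unramified.
(34/61) = 34^30 mod 61 = 1, giving Legendre symbol 1.
d is a quadratic residue mod p, hence 61 splits in O_K.

split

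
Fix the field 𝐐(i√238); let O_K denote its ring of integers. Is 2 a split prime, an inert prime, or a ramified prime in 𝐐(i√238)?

2 is ramified

Since -238 ≢ 1 mod 4, the ring of integers is ℤ[√-238] with discriminant 4·(-238) = -952.
disc(K) = -952 = 2·(-476), so p = 2 is ramified.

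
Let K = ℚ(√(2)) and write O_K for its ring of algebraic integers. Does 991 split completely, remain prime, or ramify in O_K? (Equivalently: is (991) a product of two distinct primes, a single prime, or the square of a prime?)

split — (991) = 𝔭₁𝔭₂ with 𝔭₁ ≠ 𝔭₂

Since 2 ≢ 1 mod 4, the ring of integers is ℤ[√2] with discriminant 4·2 = 8.
Since gcd(991, 8) = 1 the prime 991 does not ramify.
(2/991) = 2^495 mod 991 = 1, giving Legendre symbol 1.
d is a quadratic residue mod p, hence 991 splits in O_K.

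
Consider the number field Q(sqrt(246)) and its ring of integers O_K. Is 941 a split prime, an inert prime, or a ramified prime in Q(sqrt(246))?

splits completely

Since 246 ≢ 1 mod 4, the ring of integers is ℤ[√246] with discriminant 4·246 = 984.
disc(K) = 984 is not divisible by 941; 941 is unramified.
Euler's criterion: 246^470 mod 941 = 1. Thus (246|941) = 1.
d is a quadratic residue mod p, hence 941 splits in O_K.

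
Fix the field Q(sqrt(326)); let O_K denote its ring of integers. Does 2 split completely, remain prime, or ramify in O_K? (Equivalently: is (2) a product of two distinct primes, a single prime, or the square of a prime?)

ramified — (2) = 𝔭²

Since 326 ≢ 1 mod 4, the ring of integers is ℤ[√326] with discriminant 4·326 = 1304.
2 divides disc(K) = 1304, so 2 ramifies.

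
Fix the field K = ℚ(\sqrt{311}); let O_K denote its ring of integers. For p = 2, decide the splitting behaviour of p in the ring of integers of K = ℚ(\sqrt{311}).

311 mod 4 = 3, hence disc K = 4·311 = 1244 and O_K = ℤ[√311].
2 divides disc(K) = 1244, so 2 ramifies.

ramified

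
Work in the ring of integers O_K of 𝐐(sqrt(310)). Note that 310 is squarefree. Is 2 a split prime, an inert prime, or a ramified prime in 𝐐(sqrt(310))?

2 is ramified

Since 310 ≢ 1 mod 4, the ring of integers is ℤ[√310] with discriminant 4·310 = 1240.
2 divides disc(K) = 1240, so 2 ramifies.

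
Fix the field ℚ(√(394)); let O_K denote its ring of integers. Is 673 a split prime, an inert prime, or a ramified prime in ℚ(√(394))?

d = 394 ≡ 2 (mod 4), so O_K = ℤ[√394] and disc(K) = 4d = 1576.
673 ∤ 1576, so 673 is unramified.
Euler's criterion: 394^336 mod 673 = 672. Thus (394|673) = -1.
d is a non-residue mod p, hence 673 remains inert in O_K.

remains prime (inert)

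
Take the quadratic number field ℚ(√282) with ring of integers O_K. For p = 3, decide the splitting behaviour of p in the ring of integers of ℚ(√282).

ramified — (3) = 𝔭²

Since 282 ≢ 1 mod 4, the ring of integers is ℤ[√282] with discriminant 4·282 = 1128.
3 divides disc(K) = 1128, so 3 ramifies.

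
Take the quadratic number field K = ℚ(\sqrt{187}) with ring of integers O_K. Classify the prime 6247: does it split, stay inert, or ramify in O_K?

6247 splits in O_K

d = 187 ≡ 3 (mod 4), so O_K = ℤ[√187] and disc(K) = 4d = 748.
Since gcd(6247, 748) = 1 the prime 6247 does not ramify.
Legendre symbol by Euler's criterion: (187/6247) ≡ 187^3123 ≡ 1 (mod 6247), i.e. (187/6247) = 1.
Legendre symbol 1 ⇒ 6247 is split.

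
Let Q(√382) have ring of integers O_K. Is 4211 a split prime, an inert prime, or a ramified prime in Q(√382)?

p splits

Since 382 ≢ 1 mod 4, the ring of integers is ℤ[√382] with discriminant 4·382 = 1528.
4211 ∤ 1528, so 4211 is unramified.
Legendre symbol by Euler's criterion: (382/4211) ≡ 382^2105 ≡ 1 (mod 4211), i.e. (382/4211) = 1.
Legendre symbol 1 ⇒ 4211 is split.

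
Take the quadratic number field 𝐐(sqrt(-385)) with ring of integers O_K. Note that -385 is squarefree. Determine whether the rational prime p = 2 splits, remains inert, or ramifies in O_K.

ramified

d = -385 ≡ 3 (mod 4), so O_K = ℤ[√-385] and disc(K) = 4d = -1540.
disc(K) = -1540 = 2·(-770), so p = 2 is ramified.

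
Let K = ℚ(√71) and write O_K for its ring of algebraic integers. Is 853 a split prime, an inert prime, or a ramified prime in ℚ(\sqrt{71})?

853 splits in O_K

Since 71 ≢ 1 mod 4, the ring of integers is ℤ[√71] with discriminant 4·71 = 284.
disc(K) = 284 is not divisible by 853; 853 is unramified.
Euler's criterion: 71^426 mod 853 = 1. Thus (71|853) = 1.
Legendre symbol 1 ⇒ 853 is split.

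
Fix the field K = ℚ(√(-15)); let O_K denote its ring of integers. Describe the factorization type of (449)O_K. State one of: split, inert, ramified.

remains prime (inert)

-15 mod 4 = 1, hence disc K = -15 and O_K = ℤ[(1+√-15)/2].
449 ∤ -15, so 449 is unramified.
(-15/449) = 434^224 mod 449 = 448, giving Legendre symbol -1.
d is a non-residue mod p, hence 449 remains inert in O_K.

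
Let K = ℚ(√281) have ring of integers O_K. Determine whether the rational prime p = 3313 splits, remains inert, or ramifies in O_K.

3313 splits in O_K

Since 281 ≡ 1 mod 4, the ring of integers is ℤ[(1+√281)/2] with discriminant 281.
3313 ∤ 281, so 3313 is unramified.
Compute (281/3313) via Euler: 281^((3313-1)/2) mod 3313 = 1, so (281/3313) = 1.
Legendre symbol 1 ⇒ 3313 is split.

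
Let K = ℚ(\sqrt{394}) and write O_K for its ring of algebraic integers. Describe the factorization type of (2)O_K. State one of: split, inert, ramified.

ramified

394 mod 4 = 2, hence disc K = 4·394 = 1576 and O_K = ℤ[√394].
disc(K) = 1576 = 2·788, so p = 2 is ramified.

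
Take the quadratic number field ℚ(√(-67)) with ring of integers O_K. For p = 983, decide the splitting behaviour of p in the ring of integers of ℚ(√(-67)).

p is inert

Since -67 ≡ 1 mod 4, the ring of integers is ℤ[(1+√-67)/2] with discriminant -67.
983 ∤ -67, so 983 is unramified.
(-67/983) = 916^491 mod 983 = 982, giving Legendre symbol -1.
d is a non-residue mod p, hence 983 remains inert in O_K.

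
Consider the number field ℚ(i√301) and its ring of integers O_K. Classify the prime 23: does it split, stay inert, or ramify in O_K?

-301 mod 4 = 3, hence disc K = 4·(-301) = -1204 and O_K = ℤ[√-301].
Since gcd(23, -1204) = 1 the prime 23 does not ramify.
(-301/23) = 21^11 mod 23 = 22, giving Legendre symbol -1.
Legendre symbol -1 ⇒ 23 is inert.

p is inert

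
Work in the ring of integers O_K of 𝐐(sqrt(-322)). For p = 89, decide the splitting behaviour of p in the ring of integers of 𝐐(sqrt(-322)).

d = -322 ≡ 2 (mod 4), so O_K = ℤ[√-322] and disc(K) = 4d = -1288.
89 ∤ -1288, so 89 is unramified.
Legendre symbol by Euler's criterion: (-322/89) ≡ (-322)^44 ≡ 1 (mod 89), i.e. (-322/89) = 1.
(-322/89) = 1, so 89 splits.

p splits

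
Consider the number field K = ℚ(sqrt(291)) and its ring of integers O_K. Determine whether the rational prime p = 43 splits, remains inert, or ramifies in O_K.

inert

d = 291 ≡ 3 (mod 4), so O_K = ℤ[√291] and disc(K) = 4d = 1164.
disc(K) = 1164 is not divisible by 43; 43 is unramified.
Euler's criterion: 291^21 mod 43 = 42. Thus (291|43) = -1.
(291/43) = -1, so 43 is inert.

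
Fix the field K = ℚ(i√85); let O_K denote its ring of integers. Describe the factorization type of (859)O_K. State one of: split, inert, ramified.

p is inert

-85 mod 4 = 3, hence disc K = 4·(-85) = -340 and O_K = ℤ[√-85].
disc(K) = -340 is not divisible by 859; 859 is unramified.
Euler's criterion: (-85)^429 mod 859 = 858. Thus (-85|859) = -1.
(-85/859) = -1, so 859 is inert.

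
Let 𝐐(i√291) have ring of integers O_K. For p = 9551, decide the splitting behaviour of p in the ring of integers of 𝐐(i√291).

Since -291 ≡ 1 mod 4, the ring of integers is ℤ[(1+√-291)/2] with discriminant -291.
disc(K) = -291 is not divisible by 9551; 9551 is unramified.
(-291/9551) = 9260^4775 mod 9551 = 1, giving Legendre symbol 1.
Legendre symbol 1 ⇒ 9551 is split.

splits completely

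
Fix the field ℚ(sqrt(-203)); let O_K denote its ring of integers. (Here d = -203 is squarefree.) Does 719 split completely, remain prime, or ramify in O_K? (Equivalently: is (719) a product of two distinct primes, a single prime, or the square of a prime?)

-203 mod 4 = 1, hence disc K = -203 and O_K = ℤ[(1+√-203)/2].
disc(K) = -203 is not divisible by 719; 719 is unramified.
Legendre symbol by Euler's criterion: (-203/719) ≡ (-203)^359 ≡ 718 (mod 719), i.e. (-203/719) = -1.
d is a non-residue mod p, hence 719 remains inert in O_K.

p is inert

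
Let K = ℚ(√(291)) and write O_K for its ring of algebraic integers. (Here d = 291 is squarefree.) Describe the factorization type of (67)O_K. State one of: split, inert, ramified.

splits completely

291 mod 4 = 3, hence disc K = 4·291 = 1164 and O_K = ℤ[√291].
67 ∤ 1164, so 67 is unramified.
Legendre symbol by Euler's criterion: (291/67) ≡ 291^33 ≡ 1 (mod 67), i.e. (291/67) = 1.
(291/67) = 1, so 67 splits.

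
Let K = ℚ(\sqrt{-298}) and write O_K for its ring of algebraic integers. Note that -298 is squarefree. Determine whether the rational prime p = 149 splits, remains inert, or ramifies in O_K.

149 is ramified

d = -298 ≡ 2 (mod 4), so O_K = ℤ[√-298] and disc(K) = 4d = -1192.
disc(K) = -1192 = 149·(-8), so p = 149 is ramified.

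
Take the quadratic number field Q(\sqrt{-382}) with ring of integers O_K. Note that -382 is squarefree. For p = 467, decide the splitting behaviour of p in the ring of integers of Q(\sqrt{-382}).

d = -382 ≡ 2 (mod 4), so O_K = ℤ[√-382] and disc(K) = 4d = -1528.
467 ∤ -1528, so 467 is unramified.
Legendre symbol by Euler's criterion: (-382/467) ≡ (-382)^233 ≡ 466 (mod 467), i.e. (-382/467) = -1.
d is a non-residue mod p, hence 467 remains inert in O_K.

p is inert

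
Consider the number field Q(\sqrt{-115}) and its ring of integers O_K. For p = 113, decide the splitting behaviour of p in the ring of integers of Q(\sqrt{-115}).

-115 mod 4 = 1, hence disc K = -115 and O_K = ℤ[(1+√-115)/2].
Since gcd(113, -115) = 1 the prime 113 does not ramify.
(-115/113) = 111^56 mod 113 = 1, giving Legendre symbol 1.
Legendre symbol 1 ⇒ 113 is split.

split — (113) = 𝔭₁𝔭₂ with 𝔭₁ ≠ 𝔭₂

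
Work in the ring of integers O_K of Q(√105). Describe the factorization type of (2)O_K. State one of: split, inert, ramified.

d = 105 ≡ 1 (mod 4), so O_K = ℤ[(1+√105)/2] and disc(K) = d = 105.
disc(K) = 105 is not divisible by 2; 2 is unramified.
d ≡ 1 (mod 8); the supplementary law gives 2 split.

p splits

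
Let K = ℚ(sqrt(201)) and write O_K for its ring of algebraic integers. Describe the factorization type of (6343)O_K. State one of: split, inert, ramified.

inert — (6343) stays prime in O_K

201 mod 4 = 1, hence disc K = 201 and O_K = ℤ[(1+√201)/2].
6343 ∤ 201, so 6343 is unramified.
(201/6343) = 201^3171 mod 6343 = 6342, giving Legendre symbol -1.
(201/6343) = -1, so 6343 is inert.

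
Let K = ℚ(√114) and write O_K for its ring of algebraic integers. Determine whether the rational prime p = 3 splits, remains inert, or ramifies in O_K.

3 is ramified

114 mod 4 = 2, hence disc K = 4·114 = 456 and O_K = ℤ[√114].
3 divides disc(K) = 456, so 3 ramifies.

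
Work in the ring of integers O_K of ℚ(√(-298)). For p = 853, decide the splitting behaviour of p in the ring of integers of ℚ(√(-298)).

p splits

-298 mod 4 = 2, hence disc K = 4·(-298) = -1192 and O_K = ℤ[√-298].
853 ∤ -1192, so 853 is unramified.
Legendre symbol by Euler's criterion: (-298/853) ≡ (-298)^426 ≡ 1 (mod 853), i.e. (-298/853) = 1.
(-298/853) = 1, so 853 splits.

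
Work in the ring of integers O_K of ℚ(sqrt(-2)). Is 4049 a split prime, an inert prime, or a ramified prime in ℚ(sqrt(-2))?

-2 mod 4 = 2, hence disc K = 4·(-2) = -8 and O_K = ℤ[√-2].
4049 ∤ -8, so 4049 is unramified.
(-2/4049) = 4047^2024 mod 4049 = 1, giving Legendre symbol 1.
d is a quadratic residue mod p, hence 4049 splits in O_K.

4049 splits in O_K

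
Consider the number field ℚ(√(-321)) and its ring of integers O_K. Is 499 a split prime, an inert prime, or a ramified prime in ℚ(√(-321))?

p splits

Since -321 ≢ 1 mod 4, the ring of integers is ℤ[√-321] with discriminant 4·(-321) = -1284.
disc(K) = -1284 is not divisible by 499; 499 is unramified.
Compute (-321/499) via Euler: 178^((499-1)/2) mod 499 = 1, so (-321/499) = 1.
Legendre symbol 1 ⇒ 499 is split.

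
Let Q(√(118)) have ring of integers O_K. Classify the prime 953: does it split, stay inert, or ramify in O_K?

953 splits in O_K

d = 118 ≡ 2 (mod 4), so O_K = ℤ[√118] and disc(K) = 4d = 472.
953 ∤ 472, so 953 is unramified.
Compute (118/953) via Euler: 118^((953-1)/2) mod 953 = 1, so (118/953) = 1.
d is a quadratic residue mod p, hence 953 splits in O_K.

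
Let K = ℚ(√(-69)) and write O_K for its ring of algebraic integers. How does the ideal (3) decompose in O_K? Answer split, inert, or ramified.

-69 mod 4 = 3, hence disc K = 4·(-69) = -276 and O_K = ℤ[√-69].
disc(K) = -276 = 3·(-92), so p = 3 is ramified.

3 is ramified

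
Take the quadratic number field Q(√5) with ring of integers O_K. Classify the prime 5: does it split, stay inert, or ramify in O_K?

d = 5 ≡ 1 (mod 4), so O_K = ℤ[(1+√5)/2] and disc(K) = d = 5.
Ramification test: 5 | 5. The prime 5 ramifies in K.

ramified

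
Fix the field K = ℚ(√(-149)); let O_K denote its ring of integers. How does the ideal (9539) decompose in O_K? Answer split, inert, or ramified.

-149 mod 4 = 3, hence disc K = 4·(-149) = -596 and O_K = ℤ[√-149].
disc(K) = -596 is not divisible by 9539; 9539 is unramified.
Compute (-149/9539) via Euler: 9390^((9539-1)/2) mod 9539 = 1, so (-149/9539) = 1.
d is a quadratic residue mod p, hence 9539 splits in O_K.

9539 splits in O_K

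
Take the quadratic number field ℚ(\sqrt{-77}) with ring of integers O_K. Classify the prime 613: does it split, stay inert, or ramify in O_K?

-77 mod 4 = 3, hence disc K = 4·(-77) = -308 and O_K = ℤ[√-77].
disc(K) = -308 is not divisible by 613; 613 is unramified.
Euler's criterion: (-77)^306 mod 613 = 612. Thus (-77|613) = -1.
d is a non-residue mod p, hence 613 remains inert in O_K.

inert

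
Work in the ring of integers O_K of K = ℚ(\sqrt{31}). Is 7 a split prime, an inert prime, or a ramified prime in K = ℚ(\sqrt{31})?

Since 31 ≢ 1 mod 4, the ring of integers is ℤ[√31] with discriminant 4·31 = 124.
disc(K) = 124 is not divisible by 7; 7 is unramified.
(31/7) = 3^3 mod 7 = 6, giving Legendre symbol -1.
d is a non-residue mod p, hence 7 remains inert in O_K.

inert — (7) stays prime in O_K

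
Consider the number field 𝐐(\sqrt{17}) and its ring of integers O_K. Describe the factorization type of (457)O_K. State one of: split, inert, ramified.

split

17 mod 4 = 1, hence disc K = 17 and O_K = ℤ[(1+√17)/2].
Since gcd(457, 17) = 1 the prime 457 does not ramify.
(17/457) = 17^228 mod 457 = 1, giving Legendre symbol 1.
(17/457) = 1, so 457 splits.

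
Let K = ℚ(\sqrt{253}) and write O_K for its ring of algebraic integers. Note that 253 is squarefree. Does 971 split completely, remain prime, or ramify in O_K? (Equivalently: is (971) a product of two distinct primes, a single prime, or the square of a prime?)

inert

Since 253 ≡ 1 mod 4, the ring of integers is ℤ[(1+√253)/2] with discriminant 253.
971 ∤ 253, so 971 is unramified.
Euler's criterion: 253^485 mod 971 = 970. Thus (253|971) = -1.
d is a non-residue mod p, hence 971 remains inert in O_K.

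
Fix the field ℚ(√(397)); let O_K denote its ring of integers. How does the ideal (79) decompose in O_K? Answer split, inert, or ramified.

d = 397 ≡ 1 (mod 4), so O_K = ℤ[(1+√397)/2] and disc(K) = d = 397.
79 ∤ 397, so 79 is unramified.
Euler's criterion: 397^39 mod 79 = 1. Thus (397|79) = 1.
(397/79) = 1, so 79 splits.

split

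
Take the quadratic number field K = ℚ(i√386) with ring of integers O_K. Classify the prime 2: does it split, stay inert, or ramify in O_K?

Since -386 ≢ 1 mod 4, the ring of integers is ℤ[√-386] with discriminant 4·(-386) = -1544.
disc(K) = -1544 = 2·(-772), so p = 2 is ramified.

p ramifies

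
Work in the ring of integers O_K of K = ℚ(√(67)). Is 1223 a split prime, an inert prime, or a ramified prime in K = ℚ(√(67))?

67 mod 4 = 3, hence disc K = 4·67 = 268 and O_K = ℤ[√67].
disc(K) = 268 is not divisible by 1223; 1223 is unramified.
(67/1223) = 67^611 mod 1223 = 1222, giving Legendre symbol -1.
Legendre symbol -1 ⇒ 1223 is inert.

remains prime (inert)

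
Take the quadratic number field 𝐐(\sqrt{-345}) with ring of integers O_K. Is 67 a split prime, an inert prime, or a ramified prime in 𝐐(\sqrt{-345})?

-345 mod 4 = 3, hence disc K = 4·(-345) = -1380 and O_K = ℤ[√-345].
disc(K) = -1380 is not divisible by 67; 67 is unramified.
Legendre symbol by Euler's criterion: (-345/67) ≡ (-345)^33 ≡ 66 (mod 67), i.e. (-345/67) = -1.
Legendre symbol -1 ⇒ 67 is inert.

inert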